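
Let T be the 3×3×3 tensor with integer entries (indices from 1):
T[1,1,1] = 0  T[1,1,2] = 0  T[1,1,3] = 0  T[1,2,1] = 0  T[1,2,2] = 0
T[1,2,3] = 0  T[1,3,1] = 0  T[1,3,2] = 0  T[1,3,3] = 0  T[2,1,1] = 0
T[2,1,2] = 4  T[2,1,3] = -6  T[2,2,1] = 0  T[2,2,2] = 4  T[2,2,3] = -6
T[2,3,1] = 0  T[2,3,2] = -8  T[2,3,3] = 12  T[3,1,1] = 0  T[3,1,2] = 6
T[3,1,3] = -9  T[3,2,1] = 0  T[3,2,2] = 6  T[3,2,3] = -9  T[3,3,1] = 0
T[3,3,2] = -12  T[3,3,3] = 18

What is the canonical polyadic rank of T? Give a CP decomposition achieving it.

rank(T) = 1

Lower bound: T ≠ 0 (e.g. T[2,1,2] = 4), so rank(T) ≥ 1.
Upper bound: if T = a ⊗ b ⊗ c then every fibre of T is a multiple of the corresponding factor, so read the factors off the fibres through the nonzero entry T[2,1,2] = 4.
The mode-1 fibre T[:,1,2] = [0, 4, 6] gives a = [0, 2, 3] (primitive direction); the mode-2 fibre T[2,:,2] = [4, 4, -8] gives b = [1, 1, -2]; then c[k] = T[2,1,k] / (a[2]·b[1]) = [0, 4, -6] / 2 = [0, 2, -3].
Expanding [0, 2, 3] ⊗ [1, 1, -2] ⊗ [0, 2, -3] reproduces all 27 entries of T, so T = [0, 2, 3] ⊗ [1, 1, -2] ⊗ [0, 2, -3] and rank(T) ≤ 1.
These bounds meet, so rank(T) = 1.
Check entry T[3,3,1] = 0: (3)·(-2)·(0) = 0.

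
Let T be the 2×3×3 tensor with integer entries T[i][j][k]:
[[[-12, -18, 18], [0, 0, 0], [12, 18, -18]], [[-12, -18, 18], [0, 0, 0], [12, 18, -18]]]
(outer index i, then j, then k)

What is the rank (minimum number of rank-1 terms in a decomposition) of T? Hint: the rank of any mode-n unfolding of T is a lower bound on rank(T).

1

Lower bound: T ≠ 0 (e.g. T[0,0,0] = -12), so rank(T) ≥ 1.
Upper bound: the mode-1 fibre T[:,0,0] = [-12, -12] gives a = [1, 1] (primitive direction); the mode-2 fibre T[0,:,0] = [-12, 0, 12] gives b = [1, 0, -1]; then c[k] = T[0,0,k] / (a[0]·b[0]) = [-12, -18, 18] / 1 = [-12, -18, 18].
Expanding [1, 1] ⊗ [1, 0, -1] ⊗ [-12, -18, 18] reproduces all 18 entries of T, so T = [1, 1] ⊗ [1, 0, -1] ⊗ [-12, -18, 18] and rank(T) ≤ 1.
These bounds meet, so rank(T) = 1.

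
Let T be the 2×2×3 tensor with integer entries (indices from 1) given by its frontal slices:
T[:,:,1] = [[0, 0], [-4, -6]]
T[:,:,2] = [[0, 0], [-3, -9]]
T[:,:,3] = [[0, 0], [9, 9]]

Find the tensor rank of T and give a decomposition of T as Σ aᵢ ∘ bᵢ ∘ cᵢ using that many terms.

rank(T) = 2

Lower bound: in the mode-2 unfolding of T (rows indexed by j, columns by (i,k)) the 2×2 minor on rows j ∈ {1, 2}, columns (i,k) ∈ {(2,1), (2,2)} is det [[-4, -3], [-6, -9]] = 18 ≠ 0, so that unfolding has rank ≥ 2 and hence rank(T) ≥ 2 (CP rank is at least every unfolding rank, though it can be larger).
Upper bound: T[i,:,:] = a[i]·M for every slice, with a = (0, 1) and M = [[-4, -3, 9], [-6, -9, 9]] (rows j, columns k).
Splitting M by its rows (j = 1, 2), M = (1, 0)(-4, -3, 9)ᵀ + (0, 1)(-6, -9, 9)ᵀ.
Hence T = (0, 1) ∘ (1, 0) ∘ (-4, -3, 9) + (0, 1) ∘ (0, 1) ∘ (-6, -9, 9), so rank(T) ≤ 2.
These bounds meet, so rank(T) = 2.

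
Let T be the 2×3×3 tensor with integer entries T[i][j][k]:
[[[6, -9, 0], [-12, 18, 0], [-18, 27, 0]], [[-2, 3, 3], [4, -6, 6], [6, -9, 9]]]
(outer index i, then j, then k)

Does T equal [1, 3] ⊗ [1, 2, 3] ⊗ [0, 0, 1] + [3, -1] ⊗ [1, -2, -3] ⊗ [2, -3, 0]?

No

Reconstruct entry (0,0,2) from the claimed factors: Σₗ aₗ[0]bₗ[0]cₗ[2] = (1)·(1)·(1) + (3)·(1)·(0) = 1, but T[0,0,2] = 0. The claim is false.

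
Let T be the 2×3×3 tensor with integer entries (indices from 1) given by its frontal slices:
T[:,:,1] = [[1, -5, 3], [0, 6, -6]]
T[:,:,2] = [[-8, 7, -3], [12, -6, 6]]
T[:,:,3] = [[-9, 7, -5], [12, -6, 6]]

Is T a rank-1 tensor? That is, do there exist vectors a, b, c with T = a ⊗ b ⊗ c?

The mode-3 unfolding of T (rows indexed by k, columns by (i,j) = (1,1), (1,2), (1,3), (2,1), (2,2), (2,3)) is [[1, -5, 3, 0, 6, -6], [-8, 7, -3, 12, -6, 6], [-9, 7, -5, 12, -6, 6]].
There the 3×3 minor on rows k ∈ {1, 2, 3}, columns (i,j) ∈ {(1,1), (1,2), (1,3)} is det [[1, -5, 3], [-8, 7, -3], [-9, 7, -5]] = 72 ≠ 0, so this unfolding has rank ≥ 3; CP rank is at least every unfolding rank, so rank(T) ≥ 3.
In particular rank(T) ≥ 3 > 1, so T is not rank-1.

No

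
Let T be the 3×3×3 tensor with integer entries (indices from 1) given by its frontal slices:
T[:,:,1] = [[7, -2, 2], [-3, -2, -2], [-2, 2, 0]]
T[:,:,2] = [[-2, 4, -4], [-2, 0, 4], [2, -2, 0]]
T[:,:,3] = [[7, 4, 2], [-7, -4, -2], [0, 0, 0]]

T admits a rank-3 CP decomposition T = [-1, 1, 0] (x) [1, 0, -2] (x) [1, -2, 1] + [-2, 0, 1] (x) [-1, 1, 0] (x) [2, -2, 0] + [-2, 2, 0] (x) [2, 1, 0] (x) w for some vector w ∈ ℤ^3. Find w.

w = [-1, 0, -2]

Subtract the known terms from T to get the rank-1 residual R = [-2, 2, 0] (x) [2, 1, 0] (x) w, so R[i,j,k] = a[i]·b[j]·w[k]. Pick indices with nonzero a[1]·b[1] = (-2)·(2) = -4. Only the fibre through (1,1,·) is needed: R[1,1,:] = T[1,1,:] − Σₗ aₗ[1]bₗ[1]cₗ = [7, -2, 7] − (-1)·(1)·[1, -2, 1] − (-2)·(-1)·[2, -2, 0] = [4, 0, 8]. Then w[k] = R[1,1,k] / -4 for each k, giving w = [4, 0, 8] / -4 = [-1, 0, -2].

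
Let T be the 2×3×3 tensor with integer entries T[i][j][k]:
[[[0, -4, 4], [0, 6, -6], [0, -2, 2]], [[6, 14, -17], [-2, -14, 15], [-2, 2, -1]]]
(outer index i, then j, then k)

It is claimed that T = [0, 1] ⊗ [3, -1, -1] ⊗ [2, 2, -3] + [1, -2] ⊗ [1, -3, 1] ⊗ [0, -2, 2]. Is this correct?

No

Reconstruct entry (0,0,1) from the claimed factors: Σₗ aₗ[0]bₗ[0]cₗ[1] = (0)·(3)·(2) + (1)·(1)·(-2) = -2, but T[0,0,1] = -4. The claim is false.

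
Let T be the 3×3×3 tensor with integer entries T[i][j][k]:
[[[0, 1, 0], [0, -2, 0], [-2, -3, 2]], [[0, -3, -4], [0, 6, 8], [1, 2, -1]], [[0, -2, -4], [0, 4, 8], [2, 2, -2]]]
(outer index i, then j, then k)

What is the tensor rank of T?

Lower bound: in the mode-3 unfolding of T (rows indexed by k, columns by (i,j)) the 3×3 minor on rows k ∈ {0, 1, 2}, columns (i,j) ∈ {(0,0), (0,2), (1,0)} is det [[0, -2, 0], [1, -3, -3], [0, 2, -4]] = -8 ≠ 0, so that unfolding has rank ≥ 3 and hence rank(T) ≥ 3 (CP rank is at least every unfolding rank, though it can be larger).
Upper bound: T is a sum of 3 rank-1 terms, T = [0, 1, 1] (x) [1, -2, 0] (x) [0, -2, -4] + [1, -1, 0] (x) [1, -2, -1] (x) [0, 1, 0] + [2, -1, -2] (x) [0, 0, 1] (x) [-1, -1, 1] (one valid choice — decompositions are not unique — normalised so each a, b is primitive with positive first nonzero entry; check it by expanding all entries), so rank(T) ≤ 3.
These bounds meet, so rank(T) = 3.

3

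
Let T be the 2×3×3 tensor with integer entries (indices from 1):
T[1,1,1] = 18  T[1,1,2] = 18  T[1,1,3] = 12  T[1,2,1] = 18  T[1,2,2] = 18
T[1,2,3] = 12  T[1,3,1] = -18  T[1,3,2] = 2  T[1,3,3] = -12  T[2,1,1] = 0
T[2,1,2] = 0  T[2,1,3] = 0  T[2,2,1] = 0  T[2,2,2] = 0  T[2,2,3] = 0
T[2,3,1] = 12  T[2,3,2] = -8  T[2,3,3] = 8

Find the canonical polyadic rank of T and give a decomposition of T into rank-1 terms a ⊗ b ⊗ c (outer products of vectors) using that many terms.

rank(T) = 2

Lower bound: the mode-2 unfolding of T (rows indexed by j, columns by (i,k) = (1,1), (1,2), (1,3), (2,1), (2,2), (2,3)) is [[18, 18, 12, 0, 0, 0], [18, 18, 12, 0, 0, 0], [-18, 2, -12, 12, -8, 8]].
There the 2×2 minor on rows j ∈ {1, 3}, columns (i,k) ∈ {(1,1), (1,2)} is det [[18, 18], [-18, 2]] = 360 ≠ 0, so this unfolding has rank ≥ 2; CP rank is at least every unfolding rank, so rank(T) ≥ 2. (This is only a lower bound: in general the CP rank may exceed every unfolding rank, so we still need to exhibit 2 rank-1 terms summing to T.)
Upper bound — finding two terms. Write S_k = T[:,:,k] for the frontal slices: S₁ = [[18, 18, -18], [0, 0, 12]], S₂ = [[18, 18, 2], [0, 0, -8]], S₃ = [[12, 12, -12], [0, 0, 8]].
If T = a₁ ⊗ b₁ ⊗ c₁ + a₂ ⊗ b₂ ⊗ c₂ then each S_k = c₁[k]·a₁b₁ᵀ + c₂[k]·a₂b₂ᵀ. S₁ and S₂ are linearly independent, so a₁b₁ᵀ and a₂b₂ᵀ must span the same plane of matrices: they are the rank-1 matrices of the form x·S₁ + y·S₂.
The 2×2 minor of x·S₁ + y·S₂ on rows {1,2}, columns {1,3} is 216·x² + 72·xy − 144·y² = 72·(3·x − 2·y)(x + y), vanishing at (x:y) = (2:3) and (1:-1).
M₁ = 2·S₁ + 3·S₂ = [[90, 90, -30], [0, 0, 0]] = 30·[1, 0][3, 3, -1]ᵀ and M₂ = S₁ − S₂ = [[0, 0, -20], [0, 0, 20]] = (-20)·[1, -1][0, 0, 1]ᵀ, so take a₁ = [1, 0], b₁ = [3, 3, -1], a₂ = [1, -1], b₂ = [0, 0, 1].
Each slice is an integer combination of E₁ = a₁b₁ᵀ and E₂ = a₂b₂ᵀ: S₁ = 6·E₁ − 12·E₂, S₂ = 6·E₁ + 8·E₂, S₃ = 4·E₁ − 8·E₂; reading off coefficients, c₁ = [6, 6, 4] and c₂ = [-12, 8, -8].
Hence T = [1, 0] ⊗ [3, 3, -1] ⊗ [6, 6, 4] + [1, -1] ⊗ [0, 0, 1] ⊗ [-12, 8, -8], so rank(T) ≤ 2.
These bounds meet, so rank(T) = 2.
Check entry T[2,1,1] = 0: (0)·(3)·(6) + (-1)·(0)·(-12) = 0.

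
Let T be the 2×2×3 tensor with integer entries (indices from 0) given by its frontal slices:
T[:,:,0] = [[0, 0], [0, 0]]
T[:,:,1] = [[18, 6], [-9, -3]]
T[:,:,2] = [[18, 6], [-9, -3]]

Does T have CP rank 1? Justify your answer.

Yes

If T = a ∘ b ∘ c then every fibre of T is a multiple of the corresponding factor, so read the factors off the fibres through the nonzero entry T[0,0,1] = 18.
The mode-1 fibre T[:,0,1] = [18, -9] gives a = [2, -1] (primitive direction); the mode-2 fibre T[0,:,1] = [18, 6] gives b = [3, 1]; then c[k] = T[0,0,k] / (a[0]·b[0]) = [0, 18, 18] / 6 = [0, 3, 3].
Expanding [2, -1] ∘ [3, 1] ∘ [0, 3, 3] reproduces all 12 entries of T, so T = [2, -1] ∘ [3, 1] ∘ [0, 3, 3] and rank(T) ≤ 1.
Equivalently every frontal slice T[:,:,k] is c[k] times the rank-1 matrix [2, -1] ∘ [3, 1]. So T has rank 1 (it is nonzero).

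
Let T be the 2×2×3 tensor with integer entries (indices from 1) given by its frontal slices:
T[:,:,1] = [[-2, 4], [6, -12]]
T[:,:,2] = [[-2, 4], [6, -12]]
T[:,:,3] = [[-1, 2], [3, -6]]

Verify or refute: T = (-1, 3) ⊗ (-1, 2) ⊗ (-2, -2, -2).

No

Reconstruct entry (1,1,3) from the claimed factors: Σₗ aₗ[1]bₗ[1]cₗ[3] = (-1)·(-1)·(-2) = -2, but T[1,1,3] = -1. The claim is false.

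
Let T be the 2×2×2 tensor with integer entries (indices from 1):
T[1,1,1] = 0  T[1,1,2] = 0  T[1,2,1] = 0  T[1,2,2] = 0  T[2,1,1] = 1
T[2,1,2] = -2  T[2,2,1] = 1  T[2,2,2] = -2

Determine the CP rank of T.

1

Lower bound: T ≠ 0 (e.g. T[2,1,1] = 1), so rank(T) ≥ 1.
Upper bound: if T = a ⊗ b ⊗ c then every fibre of T is a multiple of the corresponding factor, so read the factors off the fibres through the nonzero entry T[2,1,1] = 1.
The mode-1 fibre T[:,1,1] = [0, 1] gives a = [0, 1] (primitive direction); the mode-2 fibre T[2,:,1] = [1, 1] gives b = [1, 1]; then c[k] = T[2,1,k] / (a[2]·b[1]) = [1, -2] / 1 = [1, -2].
Expanding [0, 1] ⊗ [1, 1] ⊗ [1, -2] reproduces all 8 entries of T, so T = [0, 1] ⊗ [1, 1] ⊗ [1, -2] and rank(T) ≤ 1.
These bounds meet, so rank(T) = 1.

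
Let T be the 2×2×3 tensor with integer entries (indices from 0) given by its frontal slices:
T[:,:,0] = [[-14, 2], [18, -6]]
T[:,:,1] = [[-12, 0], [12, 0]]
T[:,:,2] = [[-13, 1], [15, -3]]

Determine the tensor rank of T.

2

Lower bound: the mode-1 unfolding of T (rows indexed by i, columns by (j,k) = (0,0), (0,1), (0,2), (1,0), (1,1), (1,2)) is [[-14, -12, -13, 2, 0, 1], [18, 12, 15, -6, 0, -3]].
There the 2×2 minor on rows i ∈ {0, 1}, columns (j,k) ∈ {(0,0), (0,1)} is det [[-14, -12], [18, 12]] = 48 ≠ 0, so this unfolding has rank ≥ 2; CP rank is at least every unfolding rank, so rank(T) ≥ 2. (This is only a lower bound: in general the CP rank may exceed every unfolding rank, so we still need to exhibit 2 rank-1 terms summing to T.)
Upper bound — finding two terms. Write S_k = T[:,:,k] for the frontal slices: S₀ = [[-14, 2], [18, -6]], S₁ = [[-12, 0], [12, 0]], S₂ = [[-13, 1], [15, -3]].
If T = a₁ ⊗ b₁ ⊗ c₁ + a₂ ⊗ b₂ ⊗ c₂ then each S_k = c₁[k]·a₁b₁ᵀ + c₂[k]·a₂b₂ᵀ. S₀ and S₁ are linearly independent, so a₁b₁ᵀ and a₂b₂ᵀ must span the same plane of matrices: they are the rank-1 matrices of the form x·S₀ + y·S₁.
det(x·S₀ + y·S₁) is 48·x² + 48·xy = 48·(x + y)(x), vanishing at (x:y) = (1:-1) and (0:1).
M₁ = S₀ − S₁ = [[-2, 2], [6, -6]] = (-2)·[1, -3][1, -1]ᵀ and M₂ = S₁ = [[-12, 0], [12, 0]] = (-12)·[1, -1][1, 0]ᵀ, so take a₁ = [1, -3], b₁ = [1, -1], a₂ = [1, -1], b₂ = [1, 0].
Each slice is an integer combination of E₁ = a₁b₁ᵀ and E₂ = a₂b₂ᵀ: S₀ = −2·E₁ − 12·E₂, S₁ = −12·E₂, S₂ = −E₁ − 12·E₂; reading off coefficients, c₁ = [-2, 0, -1] and c₂ = [-12, -12, -12].
Hence T = [1, -3] ⊗ [1, -1] ⊗ [-2, 0, -1] + [1, -1] ⊗ [1, 0] ⊗ [-12, -12, -12], so rank(T) ≤ 2.
These bounds meet, so rank(T) = 2.
Check entry T[0,1,1] = 0: (1)·(-1)·(0) + (1)·(0)·(-12) = 0.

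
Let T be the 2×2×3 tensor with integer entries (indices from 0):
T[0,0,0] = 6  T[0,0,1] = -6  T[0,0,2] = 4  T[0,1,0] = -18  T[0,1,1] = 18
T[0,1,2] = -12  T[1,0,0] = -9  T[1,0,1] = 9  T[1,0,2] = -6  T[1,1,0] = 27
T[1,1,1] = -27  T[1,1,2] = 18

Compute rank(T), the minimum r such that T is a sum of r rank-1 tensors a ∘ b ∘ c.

1

Lower bound: T ≠ 0 (e.g. T[0,0,0] = 6), so rank(T) ≥ 1.
Upper bound: if T = a ∘ b ∘ c then every fibre of T is a multiple of the corresponding factor, so read the factors off the fibres through the nonzero entry T[0,0,0] = 6.
The mode-1 fibre T[:,0,0] = [6, -9] gives a = [2, -3] (primitive direction); the mode-2 fibre T[0,:,0] = [6, -18] gives b = [1, -3]; then c[k] = T[0,0,k] / (a[0]·b[0]) = [6, -6, 4] / 2 = [3, -3, 2].
Expanding [2, -3] ∘ [1, -3] ∘ [3, -3, 2] reproduces all 12 entries of T, so T = [2, -3] ∘ [1, -3] ∘ [3, -3, 2] and rank(T) ≤ 1.
These bounds meet, so rank(T) = 1.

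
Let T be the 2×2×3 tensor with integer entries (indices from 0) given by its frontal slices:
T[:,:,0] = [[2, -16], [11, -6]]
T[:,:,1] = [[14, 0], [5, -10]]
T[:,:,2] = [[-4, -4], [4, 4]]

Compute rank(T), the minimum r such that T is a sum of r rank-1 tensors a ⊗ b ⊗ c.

Lower bound: the mode-3 unfolding of T (rows indexed by k, columns by (i,j) = (0,0), (0,1), (1,0), (1,1)) is [[2, -16, 11, -6], [14, 0, 5, -10], [-4, -4, 4, 4]].
There the 3×3 minor on rows k ∈ {0, 1, 2}, columns (i,j) ∈ {(0,0), (0,1), (1,0)} is det [[2, -16, 11], [14, 0, 5], [-4, -4, 4]] = 640 ≠ 0, so this unfolding has rank ≥ 3; CP rank is at least every unfolding rank, so rank(T) ≥ 3. (This is only a lower bound: in general the CP rank may exceed every unfolding rank, so we still need to exhibit 3 rank-1 terms summing to T.)
Upper bound: T is a sum of 3 rank-1 terms, T = [1, -1] ⊗ [1, 1] ⊗ [-4, 4, -4] + [1, 1] ⊗ [1, -1] ⊗ [8, 8, 0] + [2, 1] ⊗ [1, 2] ⊗ [-1, 1, 0] (one valid choice — decompositions are not unique — normalised so each a, b is primitive with positive first nonzero entry; check it by expanding all entries), so rank(T) ≤ 3.
These bounds meet, so rank(T) = 3.

3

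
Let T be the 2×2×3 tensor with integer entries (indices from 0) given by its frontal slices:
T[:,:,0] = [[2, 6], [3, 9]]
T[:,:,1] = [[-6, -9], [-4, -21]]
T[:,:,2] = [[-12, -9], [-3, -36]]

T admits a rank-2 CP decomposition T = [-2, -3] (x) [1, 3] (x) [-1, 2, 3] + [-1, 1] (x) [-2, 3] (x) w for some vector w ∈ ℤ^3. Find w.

w = [0, -1, -3]

Subtract the known terms from T to get the rank-1 residual R = [-1, 1] (x) [-2, 3] (x) w, so R[i,j,k] = a[i]·b[j]·w[k]. Pick indices with nonzero a[0]·b[0] = (-1)·(-2) = 2. Only the fibre through (0,0,·) is needed: R[0,0,:] = T[0,0,:] − Σₗ aₗ[0]bₗ[0]cₗ = [2, -6, -12] − (-2)·(1)·[-1, 2, 3] = [0, -2, -6]. Then w[k] = R[0,0,k] / 2 for each k, giving w = [0, -2, -6] / 2 = [0, -1, -3].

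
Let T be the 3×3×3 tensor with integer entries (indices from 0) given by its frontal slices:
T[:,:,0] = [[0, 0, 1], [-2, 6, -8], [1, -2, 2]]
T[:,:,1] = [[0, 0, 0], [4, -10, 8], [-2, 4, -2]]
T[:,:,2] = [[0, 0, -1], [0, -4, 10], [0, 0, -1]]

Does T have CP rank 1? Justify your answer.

No

The mode-2 unfolding of T (rows indexed by j, columns by (i,k) = (0,0), (0,1), (0,2), (1,0), (1,1), (1,2), (2,0), (2,1), (2,2)) is [[0, 0, 0, -2, 4, 0, 1, -2, 0], [0, 0, 0, 6, -10, -4, -2, 4, 0], [1, 0, -1, -8, 8, 10, 2, -2, -1]].
There the 3×3 minor on rows j ∈ {0, 1, 2}, columns (i,k) ∈ {(0,0), (1,0), (1,1)} is det [[0, -2, 4], [0, 6, -10], [1, -8, 8]] = -4 ≠ 0, so this unfolding has rank ≥ 3; CP rank is at least every unfolding rank, so rank(T) ≥ 3.
In particular rank(T) ≥ 3 > 1, so T is not rank-1.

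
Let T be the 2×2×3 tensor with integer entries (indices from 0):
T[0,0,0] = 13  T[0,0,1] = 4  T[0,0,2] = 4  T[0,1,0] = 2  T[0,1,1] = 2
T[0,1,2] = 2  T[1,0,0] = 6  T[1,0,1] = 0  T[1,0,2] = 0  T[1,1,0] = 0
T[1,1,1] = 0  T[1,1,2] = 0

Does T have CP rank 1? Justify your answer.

The mode-1 unfolding of T (rows indexed by i, columns by (j,k) = (0,0), (0,1), (0,2), (1,0), (1,1), (1,2)) is [[13, 4, 4, 2, 2, 2], [6, 0, 0, 0, 0, 0]].
There the 2×2 minor on rows i ∈ {0, 1}, columns (j,k) ∈ {(0,0), (0,1)} is det [[13, 4], [6, 0]] = -24 ≠ 0, so this unfolding has rank ≥ 2; CP rank is at least every unfolding rank, so rank(T) ≥ 2.
In particular rank(T) ≥ 2 > 1, so T is not rank-1.

No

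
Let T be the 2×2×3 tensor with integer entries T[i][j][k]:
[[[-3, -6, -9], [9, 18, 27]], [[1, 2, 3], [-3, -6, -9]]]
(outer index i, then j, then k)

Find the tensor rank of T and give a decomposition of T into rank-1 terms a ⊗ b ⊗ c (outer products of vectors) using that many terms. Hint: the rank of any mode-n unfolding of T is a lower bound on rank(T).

Lower bound: T ≠ 0 (e.g. T[0,0,0] = -3), so rank(T) ≥ 1.
Upper bound: if T = a ⊗ b ⊗ c then every fibre of T is a multiple of the corresponding factor, so read the factors off the fibres through the nonzero entry T[0,0,0] = -3.
The mode-1 fibre T[:,0,0] = [-3, 1] gives a = [3, -1] (primitive direction); the mode-2 fibre T[0,:,0] = [-3, 9] gives b = [1, -3]; then c[k] = T[0,0,k] / (a[0]·b[0]) = [-3, -6, -9] / 3 = [-1, -2, -3].
Expanding [3, -1] ⊗ [1, -3] ⊗ [-1, -2, -3] reproduces all 12 entries of T, so T = [3, -1] ⊗ [1, -3] ⊗ [-1, -2, -3] and rank(T) ≤ 1.
These bounds meet, so rank(T) = 1.

rank(T) = 1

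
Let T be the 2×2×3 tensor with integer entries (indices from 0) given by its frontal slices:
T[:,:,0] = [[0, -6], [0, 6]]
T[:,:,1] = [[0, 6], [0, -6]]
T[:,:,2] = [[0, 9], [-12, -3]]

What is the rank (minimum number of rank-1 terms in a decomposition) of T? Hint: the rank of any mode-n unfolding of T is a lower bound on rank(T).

Lower bound: the mode-2 unfolding of T (rows indexed by j, columns by (i,k) = (0,0), (0,1), (0,2), (1,0), (1,1), (1,2)) is [[0, 0, 0, 0, 0, -12], [-6, 6, 9, 6, -6, -3]].
There the 2×2 minor on rows j ∈ {0, 1}, columns (i,k) ∈ {(0,0), (1,2)} is det [[0, -12], [-6, -3]] = -72 ≠ 0, so this unfolding has rank ≥ 2; CP rank is at least every unfolding rank, so rank(T) ≥ 2. (Unfolding ranks only ever bound the CP rank from below — rank(T) can be strictly larger than all of them — so the matching upper bound has to come from an explicit 2-term decomposition.)
Upper bound — finding two terms. Write S_k = T[:,:,k] for the frontal slices: S₀ = [[0, -6], [0, 6]], S₁ = [[0, 6], [0, -6]], S₂ = [[0, 9], [-12, -3]].
If T = a₁ (x) b₁ (x) c₁ + a₂ (x) b₂ (x) c₂ then each S_k = c₁[k]·a₁b₁ᵀ + c₂[k]·a₂b₂ᵀ. S₀ and S₂ are linearly independent, so a₁b₁ᵀ and a₂b₂ᵀ must span the same plane of matrices: they are the rank-1 matrices of the form x·S₀ + y·S₂.
det(x·S₀ + y·S₂) is −72·xy + 108·y² = (-36)·(2·x − 3·y)(y), vanishing at (x:y) = (3:2) and (1:0).
M₁ = 3·S₀ + 2·S₂ = [[0, 0], [-24, 12]] = (-12)·[0, 1][2, -1]ᵀ and M₂ = S₀ = [[0, -6], [0, 6]] = (-6)·[1, -1][0, 1]ᵀ, so take a₁ = [0, 1], b₁ = [2, -1], a₂ = [1, -1], b₂ = [0, 1].
Each slice is an integer combination of E₁ = a₁b₁ᵀ and E₂ = a₂b₂ᵀ: S₀ = −6·E₂, S₁ = 6·E₂, S₂ = −6·E₁ + 9·E₂; reading off coefficients, c₁ = [0, 0, -6] and c₂ = [-6, 6, 9].
Hence T = [0, 1] (x) [2, -1] (x) [0, 0, -6] + [1, -1] (x) [0, 1] (x) [-6, 6, 9], so rank(T) ≤ 2.
These bounds meet, so rank(T) = 2.

2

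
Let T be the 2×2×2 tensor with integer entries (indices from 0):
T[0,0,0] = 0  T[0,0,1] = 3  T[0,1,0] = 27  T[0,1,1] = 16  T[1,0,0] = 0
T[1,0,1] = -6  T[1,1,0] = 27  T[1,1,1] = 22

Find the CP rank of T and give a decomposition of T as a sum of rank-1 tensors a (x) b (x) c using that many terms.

rank(T) = 2

Lower bound: the mode-3 unfolding of T (rows indexed by k, columns by (i,j) = (0,0), (0,1), (1,0), (1,1)) is [[0, 27, 0, 27], [3, 16, -6, 22]].
There the 2×2 minor on rows k ∈ {0, 1}, columns (i,j) ∈ {(0,0), (0,1)} is det [[0, 27], [3, 16]] = -81 ≠ 0, so this unfolding has rank ≥ 2; CP rank is at least every unfolding rank, so rank(T) ≥ 2. (This is only a lower bound: in general the CP rank may exceed every unfolding rank, so we still need to exhibit 2 rank-1 terms summing to T.)
Upper bound — finding two terms. Write S_k = T[:,:,k] for the frontal slices: S₀ = [[0, 27], [0, 27]], S₁ = [[3, 16], [-6, 22]].
If T = a₁ (x) b₁ (x) c₁ + a₂ (x) b₂ (x) c₂ then each S_k = c₁[k]·a₁b₁ᵀ + c₂[k]·a₂b₂ᵀ. S₀ and S₁ are linearly independent, so a₁b₁ᵀ and a₂b₂ᵀ must span the same plane of matrices: they are the rank-1 matrices of the form x·S₀ + y·S₁.
det(x·S₀ + y·S₁) is 243·xy + 162·y² = 81·(3·x + 2·y)(y), vanishing at (x:y) = (2:-3) and (1:0).
M₁ = 2·S₀ − 3·S₁ = [[-9, 6], [18, -12]] = (-3)·[1, -2][3, -2]ᵀ and M₂ = S₀ = [[0, 27], [0, 27]] = 27·[1, 1][0, 1]ᵀ, so take a₁ = [1, -2], b₁ = [3, -2], a₂ = [1, 1], b₂ = [0, 1].
Each slice is an integer combination of E₁ = a₁b₁ᵀ and E₂ = a₂b₂ᵀ: S₀ = 27·E₂, S₁ = E₁ + 18·E₂; reading off coefficients, c₁ = [0, 1] and c₂ = [27, 18].
Hence T = [1, -2] (x) [3, -2] (x) [0, 1] + [1, 1] (x) [0, 1] (x) [27, 18], so rank(T) ≤ 2.
These bounds meet, so rank(T) = 2.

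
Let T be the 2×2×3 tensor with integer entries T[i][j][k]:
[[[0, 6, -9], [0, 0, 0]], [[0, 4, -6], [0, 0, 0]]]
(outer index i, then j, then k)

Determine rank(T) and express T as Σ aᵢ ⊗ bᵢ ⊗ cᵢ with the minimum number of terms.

Lower bound: T ≠ 0 (e.g. T[0,0,1] = 6), so rank(T) ≥ 1.
Upper bound: if T = a ⊗ b ⊗ c then every fibre of T is a multiple of the corresponding factor, so read the factors off the fibres through the nonzero entry T[0,0,1] = 6.
The mode-1 fibre T[:,0,1] = [6, 4] gives a = [3, 2] (primitive direction); the mode-2 fibre T[0,:,1] = [6, 0] gives b = [1, 0]; then c[k] = T[0,0,k] / (a[0]·b[0]) = [0, 6, -9] / 3 = [0, 2, -3].
Expanding [3, 2] ⊗ [1, 0] ⊗ [0, 2, -3] reproduces all 12 entries of T, so T = [3, 2] ⊗ [1, 0] ⊗ [0, 2, -3] and rank(T) ≤ 1.
These bounds meet, so rank(T) = 1.

rank(T) = 1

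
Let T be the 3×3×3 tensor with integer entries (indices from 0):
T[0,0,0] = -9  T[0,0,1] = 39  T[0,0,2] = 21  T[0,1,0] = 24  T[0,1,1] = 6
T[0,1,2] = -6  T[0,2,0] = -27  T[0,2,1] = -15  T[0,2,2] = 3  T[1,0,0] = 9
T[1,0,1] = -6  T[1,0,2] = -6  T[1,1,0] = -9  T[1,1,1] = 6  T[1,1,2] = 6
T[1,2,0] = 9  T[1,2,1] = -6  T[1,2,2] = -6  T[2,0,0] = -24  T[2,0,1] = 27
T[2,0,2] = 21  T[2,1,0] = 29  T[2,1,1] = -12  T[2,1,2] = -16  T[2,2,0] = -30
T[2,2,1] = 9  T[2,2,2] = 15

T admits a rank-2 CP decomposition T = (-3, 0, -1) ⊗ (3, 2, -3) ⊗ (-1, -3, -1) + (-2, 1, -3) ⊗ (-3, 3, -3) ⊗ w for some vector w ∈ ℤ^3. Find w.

Subtract the known terms from T to get the rank-1 residual R = (-2, 1, -3) ⊗ (-3, 3, -3) ⊗ w, so R[i,j,k] = a[i]·b[j]·w[k]. Pick indices with nonzero a[0]·b[0] = (-2)·(-3) = 6. Only the fibre through (0,0,·) is needed: R[0,0,:] = T[0,0,:] − Σₗ aₗ[0]bₗ[0]cₗ = [-9, 39, 21] − (-3)·(3)·(-1, -3, -1) = [-18, 12, 12]. Then w[k] = R[0,0,k] / 6 for each k, giving w = [-18, 12, 12] / 6 = (-3, 2, 2).

w = (-3, 2, 2)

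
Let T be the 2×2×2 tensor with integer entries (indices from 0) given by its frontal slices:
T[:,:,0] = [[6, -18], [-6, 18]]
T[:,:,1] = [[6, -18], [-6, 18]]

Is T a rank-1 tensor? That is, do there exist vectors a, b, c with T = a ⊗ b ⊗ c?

If T = a ⊗ b ⊗ c then every fibre of T is a multiple of the corresponding factor, so read the factors off the fibres through the nonzero entry T[0,0,0] = 6.
The mode-1 fibre T[:,0,0] = [6, -6] gives a = (1, -1) (primitive direction); the mode-2 fibre T[0,:,0] = [6, -18] gives b = (1, -3); then c[k] = T[0,0,k] / (a[0]·b[0]) = [6, 6] / 1 = (6, 6).
Expanding (1, -1) ⊗ (1, -3) ⊗ (6, 6) reproduces all 8 entries of T, so T = (1, -1) ⊗ (1, -3) ⊗ (6, 6) and rank(T) ≤ 1.
Equivalently every frontal slice T[:,:,k] is c[k] times the rank-1 matrix (1, -1) ⊗ (1, -3). So T has rank 1 (it is nonzero).

Yes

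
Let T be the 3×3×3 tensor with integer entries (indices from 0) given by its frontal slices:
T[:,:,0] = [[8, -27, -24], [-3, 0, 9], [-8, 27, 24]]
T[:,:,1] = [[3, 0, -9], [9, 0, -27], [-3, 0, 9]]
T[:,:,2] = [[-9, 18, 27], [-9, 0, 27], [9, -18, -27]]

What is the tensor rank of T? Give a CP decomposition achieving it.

Lower bound: in the mode-2 unfolding of T (rows indexed by j, columns by (i,k)) the 2×2 minor on rows j ∈ {0, 1}, columns (i,k) ∈ {(0,0), (0,1)} is det [[8, 3], [-27, 0]] = 81 ≠ 0, so that unfolding has rank ≥ 2 and hence rank(T) ≥ 2 (CP rank is at least every unfolding rank, though it can be larger).
Upper bound: with S_k = T[:,:,k], the two rank-1 terms a₁b₁ᵀ, a₂b₂ᵀ are the rank-1 members of the pencil x·S₀ + y·S₁.
The 2×2 minor of x·S₀ + y·S₁ on rows {0,1}, columns {0,1} is −81·x² + 243·xy = (-81)·(x − 3·y)(x), vanishing at (x:y) = (3:1) and (0:1).
M₁ = 3·S₀ + S₁ = [[27, -81, -81], [0, 0, 0], [-27, 81, 81]] = 27·(1, 0, -1)(1, -3, -3)ᵀ and M₂ = S₁ = [[3, 0, -9], [9, 0, -27], [-3, 0, 9]] = 3·(1, 3, -1)(1, 0, -3)ᵀ, so take a₁ = (1, 0, -1), b₁ = (1, -3, -3), a₂ = (1, 3, -1), b₂ = (1, 0, -3).
Each slice is an integer combination of E₁ = a₁b₁ᵀ and E₂ = a₂b₂ᵀ: S₀ = 9·E₁ − E₂, S₁ = 3·E₂, S₂ = −6·E₁ − 3·E₂; reading off coefficients, c₁ = (9, 0, -6) and c₂ = (-1, 3, -3).
Hence T = (1, 0, -1) ∘ (1, -3, -3) ∘ (9, 0, -6) + (1, 3, -1) ∘ (1, 0, -3) ∘ (-1, 3, -3), so rank(T) ≤ 2.
These bounds meet, so rank(T) = 2.

rank(T) = 2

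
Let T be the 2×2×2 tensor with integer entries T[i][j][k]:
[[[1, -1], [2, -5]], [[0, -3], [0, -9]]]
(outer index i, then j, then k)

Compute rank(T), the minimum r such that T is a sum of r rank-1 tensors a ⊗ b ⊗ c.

2

Lower bound: the mode-1 unfolding of T (rows indexed by i, columns by (j,k) = (0,0), (0,1), (1,0), (1,1)) is [[1, -1, 2, -5], [0, -3, 0, -9]].
There the 2×2 minor on rows i ∈ {0, 1}, columns (j,k) ∈ {(0,0), (0,1)} is det [[1, -1], [0, -3]] = -3 ≠ 0, so this unfolding has rank ≥ 2; CP rank is at least every unfolding rank, so rank(T) ≥ 2. (Unfolding ranks only ever bound the CP rank from below — rank(T) can be strictly larger than all of them — so the matching upper bound has to come from an explicit 2-term decomposition.)
Upper bound — finding two terms. Write S_k = T[:,:,k] for the frontal slices: S₀ = [[1, 2], [0, 0]], S₁ = [[-1, -5], [-3, -9]].
If T = a₁ ⊗ b₁ ⊗ c₁ + a₂ ⊗ b₂ ⊗ c₂ then each S_k = c₁[k]·a₁b₁ᵀ + c₂[k]·a₂b₂ᵀ. S₀ and S₁ are linearly independent, so a₁b₁ᵀ and a₂b₂ᵀ must span the same plane of matrices: they are the rank-1 matrices of the form x·S₀ + y·S₁.
det(x·S₀ + y·S₁) is −3·xy − 6·y² = (-3)·(x + 2·y)(y), vanishing at (x:y) = (2:-1) and (1:0).
M₁ = 2·S₀ − S₁ = [[3, 9], [3, 9]] = 3·[1, 1][1, 3]ᵀ and M₂ = S₀ = [[1, 2], [0, 0]] = [1, 0][1, 2]ᵀ, so take a₁ = [1, 1], b₁ = [1, 3], a₂ = [1, 0], b₂ = [1, 2].
Each slice is an integer combination of E₁ = a₁b₁ᵀ and E₂ = a₂b₂ᵀ: S₀ = E₂, S₁ = −3·E₁ + 2·E₂; reading off coefficients, c₁ = [0, -3] and c₂ = [1, 2].
Hence T = [1, 1] ⊗ [1, 3] ⊗ [0, -3] + [1, 0] ⊗ [1, 2] ⊗ [1, 2], so rank(T) ≤ 2.
These bounds meet, so rank(T) = 2.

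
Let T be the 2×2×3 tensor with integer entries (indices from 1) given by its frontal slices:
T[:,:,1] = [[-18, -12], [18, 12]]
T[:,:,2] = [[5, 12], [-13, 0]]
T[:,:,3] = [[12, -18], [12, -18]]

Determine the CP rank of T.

2

Lower bound: in the mode-2 unfolding of T (rows indexed by j, columns by (i,k)) the 2×2 minor on rows j ∈ {1, 2}, columns (i,k) ∈ {(1,1), (1,2)} is det [[-18, 5], [-12, 12]] = -156 ≠ 0, so that unfolding has rank ≥ 2 and hence rank(T) ≥ 2 (CP rank is at least every unfolding rank, though it can be larger).
Upper bound: with S_k = T[:,:,k], the two rank-1 terms a₁b₁ᵀ, a₂b₂ᵀ are the rank-1 members of the pencil x·S₁ + y·S₂.
det(x·S₁ + y·S₂) is −312·xy + 156·y² = (-156)·(2·x − y)(y), vanishing at (x:y) = (1:2) and (1:0).
M₁ = S₁ + 2·S₂ = [[-8, 12], [-8, 12]] = (-4)·(1, 1)(2, -3)ᵀ and M₂ = S₁ = [[-18, -12], [18, 12]] = (-6)·(1, -1)(3, 2)ᵀ, so take a₁ = (1, 1), b₁ = (2, -3), a₂ = (1, -1), b₂ = (3, 2).
Each slice is an integer combination of E₁ = a₁b₁ᵀ and E₂ = a₂b₂ᵀ: S₁ = −6·E₂, S₂ = −2·E₁ + 3·E₂, S₃ = 6·E₁; reading off coefficients, c₁ = (0, -2, 6) and c₂ = (-6, 3, 0).
Hence T = (1, 1) ⊗ (2, -3) ⊗ (0, -2, 6) + (1, -1) ⊗ (3, 2) ⊗ (-6, 3, 0), so rank(T) ≤ 2.
These bounds meet, so rank(T) = 2.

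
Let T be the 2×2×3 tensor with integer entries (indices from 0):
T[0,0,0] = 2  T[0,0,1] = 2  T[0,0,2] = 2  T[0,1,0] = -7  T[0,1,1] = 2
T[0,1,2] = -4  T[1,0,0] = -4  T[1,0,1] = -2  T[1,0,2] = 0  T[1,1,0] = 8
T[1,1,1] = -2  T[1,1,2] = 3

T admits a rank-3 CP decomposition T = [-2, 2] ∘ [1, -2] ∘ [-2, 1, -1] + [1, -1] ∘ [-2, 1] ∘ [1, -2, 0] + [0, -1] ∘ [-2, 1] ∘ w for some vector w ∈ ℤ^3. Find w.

w = [-1, 0, 1]

Subtract the known terms from T to get the rank-1 residual R = [0, -1] ∘ [-2, 1] ∘ w, so R[i,j,k] = a[i]·b[j]·w[k]. Pick indices with nonzero a[1]·b[0] = (-1)·(-2) = 2. Only the fibre through (1,0,·) is needed: R[1,0,:] = T[1,0,:] − Σₗ aₗ[1]bₗ[0]cₗ = [-4, -2, 0] − (2)·(1)·[-2, 1, -1] − (-1)·(-2)·[1, -2, 0] = [-2, 0, 2]. Then w[k] = R[1,0,k] / 2 for each k, giving w = [-2, 0, 2] / 2 = [-1, 0, 1].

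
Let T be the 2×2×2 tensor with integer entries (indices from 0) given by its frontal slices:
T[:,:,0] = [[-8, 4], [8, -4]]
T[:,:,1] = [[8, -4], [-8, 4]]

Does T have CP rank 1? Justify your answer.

Yes

The mode-1 fibre T[:,0,0] = [-8, 8] gives a = (1, -1) (primitive direction); the mode-2 fibre T[0,:,0] = [-8, 4] gives b = (2, -1); then c[k] = T[0,0,k] / (a[0]·b[0]) = [-8, 8] / 2 = (-4, 4).
Expanding (1, -1) ⊗ (2, -1) ⊗ (-4, 4) reproduces all 8 entries of T, so T = (1, -1) ⊗ (2, -1) ⊗ (-4, 4) and rank(T) ≤ 1.
Equivalently every frontal slice T[:,:,k] is c[k] times the rank-1 matrix (1, -1) ⊗ (2, -1). So T has rank 1 (it is nonzero).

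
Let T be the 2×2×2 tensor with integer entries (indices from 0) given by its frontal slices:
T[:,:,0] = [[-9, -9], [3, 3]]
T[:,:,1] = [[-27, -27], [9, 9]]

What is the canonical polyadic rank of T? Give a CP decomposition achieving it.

rank(T) = 1

Lower bound: T ≠ 0 (e.g. T[0,0,0] = -9), so rank(T) ≥ 1.
Upper bound: if T = a (x) b (x) c then every fibre of T is a multiple of the corresponding factor, so read the factors off the fibres through the nonzero entry T[0,0,0] = -9.
The mode-1 fibre T[:,0,0] = [-9, 3] gives a = [3, -1] (primitive direction); the mode-2 fibre T[0,:,0] = [-9, -9] gives b = [1, 1]; then c[k] = T[0,0,k] / (a[0]·b[0]) = [-9, -27] / 3 = [-3, -9].
Expanding [3, -1] (x) [1, 1] (x) [-3, -9] reproduces all 8 entries of T, so T = [3, -1] (x) [1, 1] (x) [-3, -9] and rank(T) ≤ 1.
These bounds meet, so rank(T) = 1.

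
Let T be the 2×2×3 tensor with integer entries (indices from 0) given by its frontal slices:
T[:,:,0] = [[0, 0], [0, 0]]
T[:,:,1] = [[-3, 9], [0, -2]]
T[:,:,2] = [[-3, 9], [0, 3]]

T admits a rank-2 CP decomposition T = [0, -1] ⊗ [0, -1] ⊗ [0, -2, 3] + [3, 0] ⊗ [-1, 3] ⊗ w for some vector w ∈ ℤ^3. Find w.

w = [0, 1, 1]

Subtract the known terms from T to get the rank-1 residual R = [3, 0] ⊗ [-1, 3] ⊗ w, so R[i,j,k] = a[i]·b[j]·w[k]. Pick indices with nonzero a[0]·b[0] = (3)·(-1) = -3. Only the fibre through (0,0,·) is needed: R[0,0,:] = T[0,0,:] − Σₗ aₗ[0]bₗ[0]cₗ = [0, -3, -3] − (0)·(0)·[0, -2, 3] = [0, -3, -3]. Then w[k] = R[0,0,k] / -3 for each k, giving w = [0, -3, -3] / -3 = [0, 1, 1].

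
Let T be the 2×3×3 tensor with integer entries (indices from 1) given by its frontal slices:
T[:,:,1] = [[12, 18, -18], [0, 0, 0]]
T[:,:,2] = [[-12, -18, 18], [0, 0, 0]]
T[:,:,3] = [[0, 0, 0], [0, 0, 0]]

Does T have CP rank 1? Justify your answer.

Yes

The mode-1 fibre T[:,1,1] = [12, 0] gives a = (1, 0) (primitive direction); the mode-2 fibre T[1,:,1] = [12, 18, -18] gives b = (2, 3, -3); then c[k] = T[1,1,k] / (a[1]·b[1]) = [12, -12, 0] / 2 = (6, -6, 0).
Expanding (1, 0) (x) (2, 3, -3) (x) (6, -6, 0) reproduces all 18 entries of T, so T = (1, 0) (x) (2, 3, -3) (x) (6, -6, 0) and rank(T) ≤ 1.
Equivalently every frontal slice T[:,:,k] is c[k] times the rank-1 matrix (1, 0) (x) (2, 3, -3). So T has rank 1 (it is nonzero).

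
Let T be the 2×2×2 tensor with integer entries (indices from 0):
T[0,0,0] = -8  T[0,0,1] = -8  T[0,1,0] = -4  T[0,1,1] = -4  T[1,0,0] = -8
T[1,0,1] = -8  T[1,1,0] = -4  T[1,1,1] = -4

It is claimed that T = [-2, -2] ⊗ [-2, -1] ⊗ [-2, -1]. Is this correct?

Reconstruct entry (0,0,1) from the claimed factors: Σₗ aₗ[0]bₗ[0]cₗ[1] = (-2)·(-2)·(-1) = -4, but T[0,0,1] = -8. The claim is false.

No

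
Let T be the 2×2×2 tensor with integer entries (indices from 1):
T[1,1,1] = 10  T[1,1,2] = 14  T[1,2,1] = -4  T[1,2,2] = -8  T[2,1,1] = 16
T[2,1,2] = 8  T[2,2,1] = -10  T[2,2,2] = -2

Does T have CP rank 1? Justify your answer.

No

The mode-1 unfolding of T (rows indexed by i, columns by (j,k) = (1,1), (1,2), (2,1), (2,2)) is [[10, 14, -4, -8], [16, 8, -10, -2]].
There the 2×2 minor on rows i ∈ {1, 2}, columns (j,k) ∈ {(1,1), (1,2)} is det [[10, 14], [16, 8]] = -144 ≠ 0, so this unfolding has rank ≥ 2; CP rank is at least every unfolding rank, so rank(T) ≥ 2.
In particular rank(T) ≥ 2 > 1, so T is not rank-1.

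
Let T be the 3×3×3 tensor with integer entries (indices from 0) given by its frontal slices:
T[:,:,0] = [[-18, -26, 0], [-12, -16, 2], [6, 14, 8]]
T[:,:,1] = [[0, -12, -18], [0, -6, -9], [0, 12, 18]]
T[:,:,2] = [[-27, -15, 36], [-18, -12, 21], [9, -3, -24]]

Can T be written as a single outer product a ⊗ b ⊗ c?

The mode-3 unfolding of T (rows indexed by k, columns by (i,j) = (0,0), (0,1), (0,2), (1,0), (1,1), (1,2), (2,0), (2,1), (2,2)) is [[-18, -26, 0, -12, -16, 2, 6, 14, 8], [0, -12, -18, 0, -6, -9, 0, 12, 18], [-27, -15, 36, -18, -12, 21, 9, -3, -24]].
There the 2×2 minor on rows k ∈ {0, 1}, columns (i,j) ∈ {(0,0), (0,1)} is det [[-18, -26], [0, -12]] = 216 ≠ 0, so this unfolding has rank ≥ 2; CP rank is at least every unfolding rank, so rank(T) ≥ 2.
In particular rank(T) ≥ 2 > 1, so T is not rank-1.

No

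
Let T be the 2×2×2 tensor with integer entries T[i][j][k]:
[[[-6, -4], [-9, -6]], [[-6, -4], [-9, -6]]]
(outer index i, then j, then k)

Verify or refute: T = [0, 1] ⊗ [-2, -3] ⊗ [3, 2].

Reconstruct entry (0,0,0) from the claimed factors: Σₗ aₗ[0]bₗ[0]cₗ[0] = (0)·(-2)·(3) = 0, but T[0,0,0] = -6. The claim is false.

No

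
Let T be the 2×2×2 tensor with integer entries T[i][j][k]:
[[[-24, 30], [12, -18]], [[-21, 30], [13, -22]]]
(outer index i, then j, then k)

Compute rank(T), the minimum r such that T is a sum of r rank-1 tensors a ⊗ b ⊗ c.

2

Lower bound: in the mode-1 unfolding of T (rows indexed by i, columns by (j,k)) the 2×2 minor on rows i ∈ {0, 1}, columns (j,k) ∈ {(0,0), (0,1)} is det [[-24, 30], [-21, 30]] = -90 ≠ 0, so that unfolding has rank ≥ 2 and hence rank(T) ≥ 2 (CP rank is at least every unfolding rank, though it can be larger).
Upper bound: with S_k = T[:,:,k], the two rank-1 terms a₁b₁ᵀ, a₂b₂ᵀ are the rank-1 members of the pencil x·S₀ + y·S₁.
det(x·S₀ + y·S₁) is −60·x² + 180·xy − 120·y² = (-60)·(x − 2·y)(x − y), vanishing at (x:y) = (2:1) and (1:1).
M₁ = 2·S₀ + S₁ = [[-18, 6], [-12, 4]] = (-2)·(3, 2)(3, -1)ᵀ and M₂ = S₀ + S₁ = [[6, -6], [9, -9]] = 3·(2, 3)(1, -1)ᵀ, so take a₁ = (3, 2), b₁ = (3, -1), a₂ = (2, 3), b₂ = (1, -1).
Each slice is an integer combination of E₁ = a₁b₁ᵀ and E₂ = a₂b₂ᵀ: S₀ = −2·E₁ − 3·E₂, S₁ = 2·E₁ + 6·E₂; reading off coefficients, c₁ = (-2, 2) and c₂ = (-3, 6).
Hence T = (3, 2) ⊗ (3, -1) ⊗ (-2, 2) + (2, 3) ⊗ (1, -1) ⊗ (-3, 6), so rank(T) ≤ 2.
These bounds meet, so rank(T) = 2.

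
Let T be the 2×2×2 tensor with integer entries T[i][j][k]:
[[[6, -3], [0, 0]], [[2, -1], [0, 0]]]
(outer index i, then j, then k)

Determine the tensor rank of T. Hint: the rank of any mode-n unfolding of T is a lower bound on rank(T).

Lower bound: T ≠ 0 (e.g. T[0,0,0] = 6), so rank(T) ≥ 1.
Upper bound: if T = a ⊗ b ⊗ c then every fibre of T is a multiple of the corresponding factor, so read the factors off the fibres through the nonzero entry T[0,0,0] = 6.
The mode-1 fibre T[:,0,0] = [6, 2] gives a = (3, 1) (primitive direction); the mode-2 fibre T[0,:,0] = [6, 0] gives b = (1, 0); then c[k] = T[0,0,k] / (a[0]·b[0]) = [6, -3] / 3 = (2, -1).
Expanding (3, 1) ⊗ (1, 0) ⊗ (2, -1) reproduces all 8 entries of T, so T = (3, 1) ⊗ (1, 0) ⊗ (2, -1) and rank(T) ≤ 1.
These bounds meet, so rank(T) = 1.

1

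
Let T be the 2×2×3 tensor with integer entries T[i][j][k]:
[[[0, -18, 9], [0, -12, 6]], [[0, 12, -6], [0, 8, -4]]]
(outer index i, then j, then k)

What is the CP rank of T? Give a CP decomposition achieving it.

Lower bound: T ≠ 0 (e.g. T[0,0,1] = -18), so rank(T) ≥ 1.
Upper bound: the mode-1 fibre T[:,0,1] = [-18, 12] gives a = [3, -2] (primitive direction); the mode-2 fibre T[0,:,1] = [-18, -12] gives b = [3, 2]; then c[k] = T[0,0,k] / (a[0]·b[0]) = [0, -18, 9] / 9 = [0, -2, 1].
Expanding [3, -2] ⊗ [3, 2] ⊗ [0, -2, 1] reproduces all 12 entries of T, so T = [3, -2] ⊗ [3, 2] ⊗ [0, -2, 1] and rank(T) ≤ 1.
These bounds meet, so rank(T) = 1.

rank(T) = 1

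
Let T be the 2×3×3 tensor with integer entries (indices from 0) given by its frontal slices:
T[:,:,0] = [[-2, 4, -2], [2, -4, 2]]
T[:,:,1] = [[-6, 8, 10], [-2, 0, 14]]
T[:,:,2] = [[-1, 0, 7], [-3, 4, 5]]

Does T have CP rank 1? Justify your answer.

No

The mode-2 unfolding of T (rows indexed by j, columns by (i,k) = (0,0), (0,1), (0,2), (1,0), (1,1), (1,2)) is [[-2, -6, -1, 2, -2, -3], [4, 8, 0, -4, 0, 4], [-2, 10, 7, 2, 14, 5]].
There the 2×2 minor on rows j ∈ {0, 1}, columns (i,k) ∈ {(0,0), (0,1)} is det [[-2, -6], [4, 8]] = 8 ≠ 0, so this unfolding has rank ≥ 2; CP rank is at least every unfolding rank, so rank(T) ≥ 2.
In particular rank(T) ≥ 2 > 1, so T is not rank-1.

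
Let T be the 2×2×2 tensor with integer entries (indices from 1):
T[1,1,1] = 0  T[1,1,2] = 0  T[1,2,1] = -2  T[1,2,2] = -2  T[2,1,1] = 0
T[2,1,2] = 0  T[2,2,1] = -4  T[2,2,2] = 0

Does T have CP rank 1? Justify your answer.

No

The mode-1 unfolding of T (rows indexed by i, columns by (j,k) = (1,1), (1,2), (2,1), (2,2)) is [[0, 0, -2, -2], [0, 0, -4, 0]].
There the 2×2 minor on rows i ∈ {1, 2}, columns (j,k) ∈ {(2,1), (2,2)} is det [[-2, -2], [-4, 0]] = -8 ≠ 0, so this unfolding has rank ≥ 2; CP rank is at least every unfolding rank, so rank(T) ≥ 2.
In particular rank(T) ≥ 2 > 1, so T is not rank-1.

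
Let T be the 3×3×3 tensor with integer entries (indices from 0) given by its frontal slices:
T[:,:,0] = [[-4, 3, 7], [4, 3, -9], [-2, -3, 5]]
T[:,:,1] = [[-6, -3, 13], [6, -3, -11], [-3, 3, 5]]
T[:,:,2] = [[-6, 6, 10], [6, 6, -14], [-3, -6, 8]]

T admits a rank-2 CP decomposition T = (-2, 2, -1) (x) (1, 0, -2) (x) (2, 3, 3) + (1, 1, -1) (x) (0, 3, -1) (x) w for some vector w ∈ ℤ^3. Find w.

Subtract the known terms from T to get the rank-1 residual R = (1, 1, -1) (x) (0, 3, -1) (x) w, so R[i,j,k] = a[i]·b[j]·w[k]. Pick indices with nonzero a[0]·b[1] = (1)·(3) = 3. Only the fibre through (0,1,·) is needed: R[0,1,:] = T[0,1,:] − Σₗ aₗ[0]bₗ[1]cₗ = [3, -3, 6] − (-2)·(0)·(2, 3, 3) = [3, -3, 6]. Then w[k] = R[0,1,k] / 3 for each k, giving w = [3, -3, 6] / 3 = (1, -1, 2).

w = (1, -1, 2)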